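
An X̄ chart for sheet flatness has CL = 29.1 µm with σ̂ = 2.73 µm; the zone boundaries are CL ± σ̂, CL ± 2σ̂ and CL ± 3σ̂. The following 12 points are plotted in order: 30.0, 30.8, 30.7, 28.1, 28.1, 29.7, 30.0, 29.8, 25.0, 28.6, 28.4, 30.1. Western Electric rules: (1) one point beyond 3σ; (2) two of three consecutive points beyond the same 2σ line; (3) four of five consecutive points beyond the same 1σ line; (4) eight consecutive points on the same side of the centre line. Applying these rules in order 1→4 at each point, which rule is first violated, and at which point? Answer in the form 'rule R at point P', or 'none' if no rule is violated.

none

Zone of each point (C = within 1σ̂, B = 1σ̂–2σ̂, A = 2σ̂–3σ̂, * = beyond 3σ̂; sign = side of CL): 1:+C, 2:+C, 3:+C, 4:-C, 5:-C, 6:+C, 7:+C, 8:+C, 9:-B, 10:-C, 11:-C, 12:+C
No rule fires across all 12 points.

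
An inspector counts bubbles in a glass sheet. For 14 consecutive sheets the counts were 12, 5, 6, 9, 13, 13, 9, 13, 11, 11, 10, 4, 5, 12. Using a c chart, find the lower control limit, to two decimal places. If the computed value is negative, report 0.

c̄ = (12 + 5 + 6 + 9 + 13 + 13 + 9 + 13 + 11 + 11 + 10 + 4 + 5 + 12) / 14 = 133 / 14 = 9.5000
LCL = c̄ − 3√c̄ = 9.5000 − 3 × 3.0822 = 0.2534

0.25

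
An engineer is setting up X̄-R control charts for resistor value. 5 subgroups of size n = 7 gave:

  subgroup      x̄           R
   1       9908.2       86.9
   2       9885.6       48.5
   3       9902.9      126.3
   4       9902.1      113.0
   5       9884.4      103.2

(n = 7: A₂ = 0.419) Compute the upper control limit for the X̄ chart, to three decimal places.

X̄̄ = (9908.2 + 9885.6 + 9902.9 + 9902.1 + 9884.4) / 5 = 49483.2000 / 5 = 9896.6400
R̄ = (86.9 + 48.5 + 126.3 + 113.0 + 103.2) / 5 = 477.9000 / 5 = 95.5800
UCL = X̄̄ + A₂·R̄ = 9896.6400 + 0.419 × 95.5800 = 9936.6880

9936.688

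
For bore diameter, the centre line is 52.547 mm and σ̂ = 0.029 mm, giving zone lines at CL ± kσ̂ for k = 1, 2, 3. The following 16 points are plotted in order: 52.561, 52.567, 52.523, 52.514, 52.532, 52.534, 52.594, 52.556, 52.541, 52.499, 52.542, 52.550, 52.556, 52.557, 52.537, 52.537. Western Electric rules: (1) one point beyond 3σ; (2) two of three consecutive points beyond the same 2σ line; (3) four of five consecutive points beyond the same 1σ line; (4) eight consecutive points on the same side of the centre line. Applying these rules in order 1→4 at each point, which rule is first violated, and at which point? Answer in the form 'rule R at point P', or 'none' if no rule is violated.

Zone of each point (C = within 1σ̂, B = 1σ̂–2σ̂, A = 2σ̂–3σ̂, * = beyond 3σ̂; sign = side of CL): 1:+C, 2:+C, 3:-C, 4:-B, 5:-C, 6:-C, 7:+B, 8:+C, 9:-C, 10:-B, 11:-C, 12:+C, 13:+C, 14:+C, 15:-C, 16:-C
No rule fires across all 16 points.

none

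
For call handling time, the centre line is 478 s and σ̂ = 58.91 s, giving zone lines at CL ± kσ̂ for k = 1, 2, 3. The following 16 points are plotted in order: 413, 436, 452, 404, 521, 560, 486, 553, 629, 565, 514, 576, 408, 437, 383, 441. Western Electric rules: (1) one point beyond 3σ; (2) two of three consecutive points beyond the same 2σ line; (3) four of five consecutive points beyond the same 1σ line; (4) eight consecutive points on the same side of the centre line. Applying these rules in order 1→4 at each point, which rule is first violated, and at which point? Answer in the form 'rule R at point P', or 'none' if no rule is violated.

Zone of each point (C = within 1σ̂, B = 1σ̂–2σ̂, A = 2σ̂–3σ̂, * = beyond 3σ̂; sign = side of CL): 1:-B, 2:-C, 3:-C, 4:-B, 5:+C, 6:+B, 7:+C, 8:+B, 9:+A, 10:+B, 11:+C, 12:+B, 13:-B, 14:-C, 15:-B, 16:-C
Rule 3 (four of five consecutive points beyond the same 1σ limit) is satisfied at point 10.

rule 3 at point 10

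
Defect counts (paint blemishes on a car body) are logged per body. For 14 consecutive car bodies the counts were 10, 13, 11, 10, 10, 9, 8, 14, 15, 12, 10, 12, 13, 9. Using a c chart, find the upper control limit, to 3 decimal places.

c̄ = (10 + 13 + 11 + 10 + 10 + 9 + 8 + 14 + 15 + 12 + 10 + 12 + 13 + 9) / 14 = 156 / 14 = 11.1429
UCL = c̄ + 3√c̄ = 11.1429 + 3 × √11.1429 = 11.1429 + 3 × 3.3381 = 21.1571

21.157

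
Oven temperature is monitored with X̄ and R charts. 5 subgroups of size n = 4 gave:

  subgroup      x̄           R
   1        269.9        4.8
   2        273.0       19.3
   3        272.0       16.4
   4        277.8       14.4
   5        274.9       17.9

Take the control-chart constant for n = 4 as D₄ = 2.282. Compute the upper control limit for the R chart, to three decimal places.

33.226

R̄ = (4.8 + 19.3 + 16.4 + 14.4 + 17.9) / 5 = 72.8000 / 5 = 14.5600
UCL_R = D₄·R̄ = 2.282 × 14.5600 = 33.2259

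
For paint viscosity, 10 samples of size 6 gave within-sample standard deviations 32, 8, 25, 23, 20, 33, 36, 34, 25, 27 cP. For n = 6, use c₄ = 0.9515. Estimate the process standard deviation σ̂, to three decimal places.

27.641

s̄ = (32 + 8 + 25 + 23 + 20 + 33 + 36 + 34 + 25 + 27) / 10 = 26.3000
σ̂ = s̄ / c₄ = 26.3000 / 0.9515 = 27.6406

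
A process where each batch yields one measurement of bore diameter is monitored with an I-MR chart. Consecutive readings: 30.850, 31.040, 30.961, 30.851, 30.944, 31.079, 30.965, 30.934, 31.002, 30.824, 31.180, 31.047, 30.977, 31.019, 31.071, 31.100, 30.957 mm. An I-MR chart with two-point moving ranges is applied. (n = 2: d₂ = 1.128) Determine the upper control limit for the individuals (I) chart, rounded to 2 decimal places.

31.29

X̄ = (30.850 + 31.040 + 30.961 + 30.851 + 30.944 + 31.079 + 30.965 + 30.934 + 31.002 + 30.824 + 31.180 + 31.047 + 30.977 + 31.019 + 31.071 + 31.100 + 30.957) / 17 = 30.9883
Moving ranges: 0.190, 0.079, 0.110, 0.093, 0.135, 0.114, 0.031, 0.068, 0.178, 0.356, 0.133, 0.070, 0.042, 0.052, 0.029, 0.143; M̄R̄ = 1.8230 / 16 = 0.1139
UCL = X̄ + 3·M̄R̄/d₂ = 30.9883 + 3 × 0.1139 / 1.128 = 31.2913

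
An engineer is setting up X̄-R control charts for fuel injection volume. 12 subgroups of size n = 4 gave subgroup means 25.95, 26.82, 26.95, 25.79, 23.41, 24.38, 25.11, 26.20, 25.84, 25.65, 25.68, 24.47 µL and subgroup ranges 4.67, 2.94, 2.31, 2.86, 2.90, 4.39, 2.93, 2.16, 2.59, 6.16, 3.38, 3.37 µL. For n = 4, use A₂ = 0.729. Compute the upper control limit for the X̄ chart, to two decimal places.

27.99

X̄̄ = (25.95 + 26.82 + 26.95 + 25.79 + 23.41 + 24.38 + 25.11 + 26.20 + 25.84 + 25.65 + 25.68 + 24.47) / 12 = 306.2500 / 12 = 25.5208
R̄ = (4.67 + 2.94 + 2.31 + 2.86 + 2.90 + 4.39 + 2.93 + 2.16 + 2.59 + 6.16 + 3.38 + 3.37) / 12 = 40.6600 / 12 = 3.3883
UCL = X̄̄ + A₂·R̄ = 25.5208 + 0.729 × 3.3883 = 27.9909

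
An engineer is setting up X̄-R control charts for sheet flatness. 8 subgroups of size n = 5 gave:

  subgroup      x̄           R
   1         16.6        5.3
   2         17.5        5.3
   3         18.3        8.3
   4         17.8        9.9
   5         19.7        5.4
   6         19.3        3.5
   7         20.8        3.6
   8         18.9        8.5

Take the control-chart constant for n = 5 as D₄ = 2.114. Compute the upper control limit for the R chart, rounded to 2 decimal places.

13.16

R̄ = (5.3 + 5.3 + 8.3 + 9.9 + 5.4 + 3.5 + 3.6 + 8.5) / 8 = 49.8000 / 8 = 6.2250
UCL_R = D₄·R̄ = 2.114 × 6.2250 = 13.1597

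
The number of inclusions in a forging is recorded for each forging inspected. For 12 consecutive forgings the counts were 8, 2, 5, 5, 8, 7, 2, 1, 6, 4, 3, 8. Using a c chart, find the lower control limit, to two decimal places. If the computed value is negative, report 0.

c̄ = (8 + 2 + 5 + 5 + 8 + 7 + 2 + 1 + 6 + 4 + 3 + 8) / 12 = 59 / 12 = 4.9167
LCL = c̄ − 3√c̄ = 4.9167 − 3 × 2.2174 = -1.7354 → 0 (cannot be negative)

0.00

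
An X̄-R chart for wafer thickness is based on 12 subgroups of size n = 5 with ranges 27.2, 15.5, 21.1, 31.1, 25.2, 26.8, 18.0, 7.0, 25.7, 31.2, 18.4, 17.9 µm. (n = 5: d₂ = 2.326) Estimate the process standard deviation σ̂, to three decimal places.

9.498

R̄ = (27.2 + 15.5 + 21.1 + 31.1 + 25.2 + 26.8 + 18.0 + 7.0 + 25.7 + 31.2 + 18.4 + 17.9) / 12 = 22.0917
σ̂ = R̄ / d₂ = 22.0917 / 2.326 = 9.4977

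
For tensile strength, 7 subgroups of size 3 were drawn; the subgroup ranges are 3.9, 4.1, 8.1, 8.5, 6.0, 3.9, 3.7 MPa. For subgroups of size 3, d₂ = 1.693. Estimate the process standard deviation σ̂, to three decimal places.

R̄ = (3.9 + 4.1 + 8.1 + 8.5 + 6.0 + 3.9 + 3.7) / 7 = 5.4571
σ̂ = R̄ / d₂ = 5.4571 / 1.693 = 3.2234

3.223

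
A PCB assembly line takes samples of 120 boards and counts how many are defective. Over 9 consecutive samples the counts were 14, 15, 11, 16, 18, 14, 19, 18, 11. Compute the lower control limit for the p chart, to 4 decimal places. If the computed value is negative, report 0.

p̄ = Σdᵢ / (k·n) = 136 / (9 × 120) = 0.12593
LCL = p̄ − 3·√(p̄(1−p̄)/n) = 0.12593 − 3 × 0.03029 = 0.03507

0.0351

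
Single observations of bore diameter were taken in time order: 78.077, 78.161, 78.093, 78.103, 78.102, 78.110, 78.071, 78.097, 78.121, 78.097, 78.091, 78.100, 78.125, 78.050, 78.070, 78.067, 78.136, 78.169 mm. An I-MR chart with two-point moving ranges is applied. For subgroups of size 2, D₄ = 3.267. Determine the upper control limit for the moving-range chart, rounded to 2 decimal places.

Moving ranges: 0.084, 0.068, 0.010, 0.001, 0.008, 0.039, 0.026, 0.024, 0.024, 0.006, 0.009, 0.025, 0.075, 0.020, 0.003, 0.069, 0.033; M̄R̄ = 0.5240 / 17 = 0.0308
UCL_MR = D₄·M̄R̄ = 3.267 × 0.0308 = 0.1007

0.10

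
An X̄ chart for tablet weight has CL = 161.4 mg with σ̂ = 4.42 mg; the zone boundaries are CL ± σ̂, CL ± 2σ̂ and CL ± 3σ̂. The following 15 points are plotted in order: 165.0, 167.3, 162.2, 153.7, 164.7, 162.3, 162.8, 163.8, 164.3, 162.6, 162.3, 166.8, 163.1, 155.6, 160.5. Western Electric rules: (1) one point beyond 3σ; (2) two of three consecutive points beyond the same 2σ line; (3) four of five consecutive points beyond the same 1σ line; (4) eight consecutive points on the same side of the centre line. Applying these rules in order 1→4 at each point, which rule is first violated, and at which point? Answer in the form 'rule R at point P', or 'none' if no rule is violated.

rule 4 at point 12

Zone of each point (C = within 1σ̂, B = 1σ̂–2σ̂, A = 2σ̂–3σ̂, * = beyond 3σ̂; sign = side of CL): 1:+C, 2:+B, 3:+C, 4:-B, 5:+C, 6:+C, 7:+C, 8:+C, 9:+C, 10:+C, 11:+C, 12:+B, 13:+C, 14:-B, 15:-C
Rule 4 (eight consecutive points on the same side of the centre line) is satisfied at point 12.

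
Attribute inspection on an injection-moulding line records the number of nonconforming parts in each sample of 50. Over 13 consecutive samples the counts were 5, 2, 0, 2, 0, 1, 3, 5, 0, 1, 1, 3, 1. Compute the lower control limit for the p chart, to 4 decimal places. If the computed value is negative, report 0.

p̄ = Σdᵢ / (k·n) = 24 / (13 × 50) = 0.03692
LCL = p̄ − 3·√(p̄(1−p̄)/n) = 0.03692 − 3 × 0.02667 = -0.04308 → 0 (negative, so LCL = 0)

0.0000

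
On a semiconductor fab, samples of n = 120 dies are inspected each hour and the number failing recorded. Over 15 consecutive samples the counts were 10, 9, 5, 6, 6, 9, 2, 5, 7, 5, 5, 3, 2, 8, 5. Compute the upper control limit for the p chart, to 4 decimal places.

p̄ = Σdᵢ / (k·n) = 87 / (15 × 120) = 0.04833
UCL = p̄ + 3·√(p̄(1−p̄)/n) = 0.04833 + 3 × √(0.04833×0.95167/120) = 0.04833 + 3 × 0.01958 = 0.10707

0.1071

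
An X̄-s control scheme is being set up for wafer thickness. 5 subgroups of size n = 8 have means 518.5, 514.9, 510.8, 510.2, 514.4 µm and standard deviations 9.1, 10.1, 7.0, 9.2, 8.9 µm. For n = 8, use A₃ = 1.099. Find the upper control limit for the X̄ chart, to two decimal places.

X̄̄ = (518.5 + 514.9 + 510.8 + 510.2 + 514.4) / 5 = 513.7600
s̄ = (9.1 + 10.1 + 7.0 + 9.2 + 8.9) / 5 = 8.8600
UCL = X̄̄ + A₃·s̄ = 513.7600 + 1.099 × 8.8600 = 523.4971

523.50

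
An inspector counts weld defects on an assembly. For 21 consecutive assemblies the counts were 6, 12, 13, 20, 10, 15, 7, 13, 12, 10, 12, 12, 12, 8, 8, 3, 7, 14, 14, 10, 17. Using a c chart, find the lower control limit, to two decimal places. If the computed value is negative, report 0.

1.15

c̄ = (6 + 12 + 13 + 20 + 10 + 15 + 7 + 13 + 12 + 10 + 12 + 12 + 12 + 8 + 8 + 3 + 7 + 14 + 14 + 10 + 17) / 21 = 235 / 21 = 11.1905
LCL = c̄ − 3√c̄ = 11.1905 − 3 × 3.3452 = 1.1548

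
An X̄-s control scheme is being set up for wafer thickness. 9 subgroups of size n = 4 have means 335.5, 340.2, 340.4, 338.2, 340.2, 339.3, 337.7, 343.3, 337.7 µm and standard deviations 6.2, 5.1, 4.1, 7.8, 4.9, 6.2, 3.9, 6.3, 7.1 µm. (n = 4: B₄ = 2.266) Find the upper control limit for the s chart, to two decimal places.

12.99

s̄ = (6.2 + 5.1 + 4.1 + 7.8 + 4.9 + 6.2 + 3.9 + 6.3 + 7.1) / 9 = 5.7333
UCL_s = B₄·s̄ = 2.266 × 5.7333 = 12.9917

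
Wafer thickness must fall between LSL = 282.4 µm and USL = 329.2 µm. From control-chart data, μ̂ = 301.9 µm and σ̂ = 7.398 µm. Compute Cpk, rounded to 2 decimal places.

Cpu = (USL − μ̂) / (3σ̂) = (329.2 − 301.9) / (3 × 7.398) = 1.2301; Cpl = (μ̂ − LSL) / (3σ̂) = (301.9 − 282.4) / (3 × 7.398) = 0.8786; Cpk = min(Cpu, Cpl) = 0.8786

0.88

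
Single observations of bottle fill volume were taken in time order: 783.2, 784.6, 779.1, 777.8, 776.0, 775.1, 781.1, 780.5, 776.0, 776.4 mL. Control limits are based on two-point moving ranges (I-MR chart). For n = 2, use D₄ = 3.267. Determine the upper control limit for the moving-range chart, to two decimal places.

Moving ranges: 1.4, 5.5, 1.3, 1.8, 0.9, 6.0, 0.6, 4.5, 0.4; M̄R̄ = 22.4000 / 9 = 2.4889
UCL_MR = D₄·M̄R̄ = 3.267 × 2.4889 = 8.1312

8.13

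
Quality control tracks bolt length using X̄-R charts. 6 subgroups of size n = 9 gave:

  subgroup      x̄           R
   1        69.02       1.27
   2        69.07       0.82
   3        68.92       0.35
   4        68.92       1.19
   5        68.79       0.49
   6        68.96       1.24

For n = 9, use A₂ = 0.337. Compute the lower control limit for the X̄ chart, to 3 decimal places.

X̄̄ = (69.02 + 69.07 + 68.92 + 68.92 + 68.79 + 68.96) / 6 = 413.6800 / 6 = 68.9467
R̄ = (1.27 + 0.82 + 0.35 + 1.19 + 0.49 + 1.24) / 6 = 5.3600 / 6 = 0.8933
LCL = X̄̄ − A₂·R̄ = 68.9467 − 0.337 × 0.8933 = 68.6456

68.646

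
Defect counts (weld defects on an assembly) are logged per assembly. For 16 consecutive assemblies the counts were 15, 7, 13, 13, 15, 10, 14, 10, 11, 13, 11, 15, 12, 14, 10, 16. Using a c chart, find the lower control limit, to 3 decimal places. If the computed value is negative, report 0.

1.857

c̄ = (15 + 7 + 13 + 13 + 15 + 10 + 14 + 10 + 11 + 13 + 11 + 15 + 12 + 14 + 10 + 16) / 16 = 199 / 16 = 12.4375
LCL = c̄ − 3√c̄ = 12.4375 − 3 × 3.5267 = 1.8574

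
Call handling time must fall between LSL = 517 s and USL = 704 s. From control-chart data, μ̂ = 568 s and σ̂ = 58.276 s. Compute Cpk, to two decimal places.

0.29

Cpu = (USL − μ̂) / (3σ̂) = (704 − 568) / (3 × 58.276) = 0.7779; Cpl = (μ̂ − LSL) / (3σ̂) = (568 − 517) / (3 × 58.276) = 0.2917; Cpk = min(Cpu, Cpl) = 0.2917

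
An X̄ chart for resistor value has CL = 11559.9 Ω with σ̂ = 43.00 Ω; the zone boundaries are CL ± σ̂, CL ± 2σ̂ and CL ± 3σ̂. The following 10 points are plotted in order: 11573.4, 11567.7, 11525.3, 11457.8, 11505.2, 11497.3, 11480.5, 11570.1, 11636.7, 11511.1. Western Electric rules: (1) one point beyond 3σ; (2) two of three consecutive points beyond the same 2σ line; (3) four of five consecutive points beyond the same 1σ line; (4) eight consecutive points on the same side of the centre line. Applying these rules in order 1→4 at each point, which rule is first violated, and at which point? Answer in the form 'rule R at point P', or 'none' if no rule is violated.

rule 3 at point 7

Zone of each point (C = within 1σ̂, B = 1σ̂–2σ̂, A = 2σ̂–3σ̂, * = beyond 3σ̂; sign = side of CL): 1:+C, 2:+C, 3:-C, 4:-A, 5:-B, 6:-B, 7:-B, 8:+C, 9:+B, 10:-B
Rule 3 (four of five consecutive points beyond the same 1σ limit) is satisfied at point 7.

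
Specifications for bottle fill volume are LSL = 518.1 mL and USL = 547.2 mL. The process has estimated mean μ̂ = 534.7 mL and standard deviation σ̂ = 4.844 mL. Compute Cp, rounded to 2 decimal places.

Cp = (USL − LSL) / (6σ̂) = (547.2 − 518.1) / (6 × 4.844) = 29.1000 / 29.0640 = 1.0012

1.00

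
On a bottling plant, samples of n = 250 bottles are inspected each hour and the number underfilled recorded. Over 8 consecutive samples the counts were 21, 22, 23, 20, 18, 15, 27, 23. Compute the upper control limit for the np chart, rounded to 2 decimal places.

p̄ = Σdᵢ / (k·n) = 169 / (8 × 250) = 0.08450
UCL = np̄ + 3·√(np̄(1−p̄)) = 21.1250 + 3 × √(21.1250×0.91550) = 21.1250 + 3 × 4.3977 = 34.3182

34.32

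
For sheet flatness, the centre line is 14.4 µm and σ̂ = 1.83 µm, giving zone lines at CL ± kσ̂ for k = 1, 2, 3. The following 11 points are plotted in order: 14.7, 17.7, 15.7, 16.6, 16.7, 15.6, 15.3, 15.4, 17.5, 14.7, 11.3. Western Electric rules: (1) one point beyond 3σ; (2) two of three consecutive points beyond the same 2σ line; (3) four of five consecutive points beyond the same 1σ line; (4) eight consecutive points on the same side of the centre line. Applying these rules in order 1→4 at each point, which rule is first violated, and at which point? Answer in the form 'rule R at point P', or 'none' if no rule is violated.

rule 4 at point 8

Zone of each point (C = within 1σ̂, B = 1σ̂–2σ̂, A = 2σ̂–3σ̂, * = beyond 3σ̂; sign = side of CL): 1:+C, 2:+B, 3:+C, 4:+B, 5:+B, 6:+C, 7:+C, 8:+C, 9:+B, 10:+C, 11:-B
Rule 4 (eight consecutive points on the same side of the centre line) is satisfied at point 8.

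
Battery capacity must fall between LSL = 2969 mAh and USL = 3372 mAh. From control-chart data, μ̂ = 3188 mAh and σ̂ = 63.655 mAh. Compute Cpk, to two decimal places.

0.96

Cpu = (USL − μ̂) / (3σ̂) = (3372 − 3188) / (3 × 63.655) = 0.9635; Cpl = (μ̂ − LSL) / (3σ̂) = (3188 − 2969) / (3 × 63.655) = 1.1468; Cpk = min(Cpu, Cpl) = 0.9635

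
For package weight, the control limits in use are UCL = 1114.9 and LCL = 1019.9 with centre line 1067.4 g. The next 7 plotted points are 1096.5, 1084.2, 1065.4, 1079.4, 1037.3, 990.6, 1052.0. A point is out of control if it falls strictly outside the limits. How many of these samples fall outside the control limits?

Compare each point to [1019.9, 1114.9]: sample 6 = 990.6 < LCL.

1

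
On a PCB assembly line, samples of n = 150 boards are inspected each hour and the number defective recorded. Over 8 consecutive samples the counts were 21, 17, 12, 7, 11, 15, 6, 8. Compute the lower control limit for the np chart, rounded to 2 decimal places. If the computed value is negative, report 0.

2.11

p̄ = Σdᵢ / (k·n) = 97 / (8 × 150) = 0.08083
LCL = np̄ − 3·√(np̄(1−p̄)) = 12.1250 − 3 × 3.3384 = 2.1098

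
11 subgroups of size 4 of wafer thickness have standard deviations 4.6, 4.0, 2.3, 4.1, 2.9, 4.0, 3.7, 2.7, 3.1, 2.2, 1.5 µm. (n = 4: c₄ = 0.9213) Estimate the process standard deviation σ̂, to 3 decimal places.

s̄ = (4.6 + 4.0 + 2.3 + 4.1 + 2.9 + 4.0 + 3.7 + 2.7 + 3.1 + 2.2 + 1.5) / 11 = 3.1909
σ̂ = s̄ / c₄ = 3.1909 / 0.9213 = 3.4635

3.463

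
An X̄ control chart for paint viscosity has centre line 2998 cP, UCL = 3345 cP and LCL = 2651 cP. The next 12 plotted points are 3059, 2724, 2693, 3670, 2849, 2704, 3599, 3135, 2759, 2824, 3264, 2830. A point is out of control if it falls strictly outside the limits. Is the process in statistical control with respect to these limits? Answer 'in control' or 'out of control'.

Compare each point to [2651, 3345]: sample 4 = 3670 > UCL; sample 7 = 3599 > UCL.

out of control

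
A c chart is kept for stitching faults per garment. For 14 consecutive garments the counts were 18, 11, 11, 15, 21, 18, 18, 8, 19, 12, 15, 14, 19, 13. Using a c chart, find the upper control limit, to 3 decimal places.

c̄ = (18 + 11 + 11 + 15 + 21 + 18 + 18 + 8 + 19 + 12 + 15 + 14 + 19 + 13) / 14 = 212 / 14 = 15.1429
UCL = c̄ + 3√c̄ = 15.1429 + 3 × √15.1429 = 15.1429 + 3 × 3.8914 = 26.8170

26.817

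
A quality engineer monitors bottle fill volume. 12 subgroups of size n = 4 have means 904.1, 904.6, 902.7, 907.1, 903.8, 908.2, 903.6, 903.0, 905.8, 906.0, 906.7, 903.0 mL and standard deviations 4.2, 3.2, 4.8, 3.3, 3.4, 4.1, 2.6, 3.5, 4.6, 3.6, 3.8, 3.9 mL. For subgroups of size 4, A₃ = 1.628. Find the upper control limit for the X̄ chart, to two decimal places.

X̄̄ = (904.1 + 904.6 + 902.7 + 907.1 + 903.8 + 908.2 + 903.6 + 903.0 + 905.8 + 906.0 + 906.7 + 903.0) / 12 = 904.8833
s̄ = (4.2 + 3.2 + 4.8 + 3.3 + 3.4 + 4.1 + 2.6 + 3.5 + 4.6 + 3.6 + 3.8 + 3.9) / 12 = 3.7500
UCL = X̄̄ + A₃·s̄ = 904.8833 + 1.628 × 3.7500 = 910.9883

910.99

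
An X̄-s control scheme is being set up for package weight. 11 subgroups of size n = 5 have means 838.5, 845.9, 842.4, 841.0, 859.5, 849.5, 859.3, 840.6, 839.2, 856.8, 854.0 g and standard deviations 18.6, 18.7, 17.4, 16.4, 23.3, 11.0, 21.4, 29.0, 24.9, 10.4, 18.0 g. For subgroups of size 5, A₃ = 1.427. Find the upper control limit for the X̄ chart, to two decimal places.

X̄̄ = (838.5 + 845.9 + 842.4 + 841.0 + 859.5 + 849.5 + 859.3 + 840.6 + 839.2 + 856.8 + 854.0) / 11 = 847.8818
s̄ = (18.6 + 18.7 + 17.4 + 16.4 + 23.3 + 11.0 + 21.4 + 29.0 + 24.9 + 10.4 + 18.0) / 11 = 19.0091
UCL = X̄̄ + A₃·s̄ = 847.8818 + 1.427 × 19.0091 = 875.0078

875.01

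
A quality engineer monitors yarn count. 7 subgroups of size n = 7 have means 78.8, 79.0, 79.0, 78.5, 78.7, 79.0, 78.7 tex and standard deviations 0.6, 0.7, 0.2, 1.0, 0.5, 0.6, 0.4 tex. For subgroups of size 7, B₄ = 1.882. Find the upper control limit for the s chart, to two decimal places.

s̄ = (0.6 + 0.7 + 0.2 + 1.0 + 0.5 + 0.6 + 0.4) / 7 = 0.5714
UCL_s = B₄·s̄ = 1.882 × 0.5714 = 1.0754

1.08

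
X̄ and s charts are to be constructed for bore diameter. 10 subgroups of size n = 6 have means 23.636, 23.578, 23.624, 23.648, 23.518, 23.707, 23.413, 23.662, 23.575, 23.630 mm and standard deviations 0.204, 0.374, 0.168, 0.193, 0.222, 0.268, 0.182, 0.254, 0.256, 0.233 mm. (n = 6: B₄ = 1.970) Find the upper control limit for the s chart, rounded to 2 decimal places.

0.46

s̄ = (0.204 + 0.374 + 0.168 + 0.193 + 0.222 + 0.268 + 0.182 + 0.254 + 0.256 + 0.233) / 10 = 0.2354
UCL_s = B₄·s̄ = 1.970 × 0.2354 = 0.4637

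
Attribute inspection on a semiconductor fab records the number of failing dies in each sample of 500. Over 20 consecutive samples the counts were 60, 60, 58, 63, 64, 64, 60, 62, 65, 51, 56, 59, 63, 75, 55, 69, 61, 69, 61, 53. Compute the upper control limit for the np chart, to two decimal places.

83.42

p̄ = Σdᵢ / (k·n) = 1228 / (20 × 500) = 0.12280
UCL = np̄ + 3·√(np̄(1−p̄)) = 61.4000 + 3 × √(61.4000×0.87720) = 61.4000 + 3 × 7.3389 = 83.4168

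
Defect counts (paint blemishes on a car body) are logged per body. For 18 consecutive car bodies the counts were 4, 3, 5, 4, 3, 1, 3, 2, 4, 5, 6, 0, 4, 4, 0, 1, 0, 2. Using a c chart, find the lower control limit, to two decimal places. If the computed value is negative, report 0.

c̄ = (4 + 3 + 5 + 4 + 3 + 1 + 3 + 2 + 4 + 5 + 6 + 0 + 4 + 4 + 0 + 1 + 0 + 2) / 18 = 51 / 18 = 2.8333
LCL = c̄ − 3√c̄ = 2.8333 − 3 × 1.6833 = -2.2164 → 0 (cannot be negative)

0.00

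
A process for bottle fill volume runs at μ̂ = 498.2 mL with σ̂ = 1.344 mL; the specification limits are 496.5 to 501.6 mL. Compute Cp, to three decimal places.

0.632

Cp = (USL − LSL) / (6σ̂) = (501.6 − 496.5) / (6 × 1.344) = 5.1000 / 8.0640 = 0.6324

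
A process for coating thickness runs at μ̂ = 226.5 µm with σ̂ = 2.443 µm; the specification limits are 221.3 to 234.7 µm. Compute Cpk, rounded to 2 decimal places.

0.71

Cpu = (USL − μ̂) / (3σ̂) = (234.7 − 226.5) / (3 × 2.443) = 1.1188; Cpl = (μ̂ − LSL) / (3σ̂) = (226.5 − 221.3) / (3 × 2.443) = 0.7095; Cpk = min(Cpu, Cpl) = 0.7095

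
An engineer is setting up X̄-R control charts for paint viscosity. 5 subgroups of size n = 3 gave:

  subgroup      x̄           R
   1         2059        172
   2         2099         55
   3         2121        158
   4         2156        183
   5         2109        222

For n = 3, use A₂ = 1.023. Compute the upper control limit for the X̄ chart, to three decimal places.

2270.434

X̄̄ = (2059 + 2099 + 2121 + 2156 + 2109) / 5 = 10544.0000 / 5 = 2108.8000
R̄ = (172 + 55 + 158 + 183 + 222) / 5 = 790.0000 / 5 = 158.0000
UCL = X̄̄ + A₂·R̄ = 2108.8000 + 1.023 × 158.0000 = 2270.4340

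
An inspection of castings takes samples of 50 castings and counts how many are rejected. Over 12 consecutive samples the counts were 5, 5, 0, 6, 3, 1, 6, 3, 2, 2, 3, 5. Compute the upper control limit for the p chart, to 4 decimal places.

p̄ = Σdᵢ / (k·n) = 41 / (12 × 50) = 0.06833
UCL = p̄ + 3·√(p̄(1−p̄)/n) = 0.06833 + 3 × √(0.06833×0.93167/50) = 0.06833 + 3 × 0.03568 = 0.17538

0.1754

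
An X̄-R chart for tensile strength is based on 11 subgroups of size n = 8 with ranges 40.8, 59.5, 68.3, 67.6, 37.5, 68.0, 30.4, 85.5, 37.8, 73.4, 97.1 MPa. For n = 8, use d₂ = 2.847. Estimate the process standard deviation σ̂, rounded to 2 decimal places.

R̄ = (40.8 + 59.5 + 68.3 + 67.6 + 37.5 + 68.0 + 30.4 + 85.5 + 37.8 + 73.4 + 97.1) / 11 = 60.5364
σ̂ = R̄ / d₂ = 60.5364 / 2.847 = 21.2632

21.26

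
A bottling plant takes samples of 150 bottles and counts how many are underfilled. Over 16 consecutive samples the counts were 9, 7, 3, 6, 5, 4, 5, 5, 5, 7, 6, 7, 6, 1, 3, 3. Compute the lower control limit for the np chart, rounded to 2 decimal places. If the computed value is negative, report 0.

p̄ = Σdᵢ / (k·n) = 82 / (16 × 150) = 0.03417
LCL = np̄ − 3·√(np̄(1−p̄)) = 5.1250 − 3 × 2.2248 = -1.5495 → 0 (negative, so LCL = 0)

0.00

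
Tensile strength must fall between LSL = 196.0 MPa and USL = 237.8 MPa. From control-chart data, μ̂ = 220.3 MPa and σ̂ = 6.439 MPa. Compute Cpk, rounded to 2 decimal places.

0.91

Cpu = (USL − μ̂) / (3σ̂) = (237.8 − 220.3) / (3 × 6.439) = 0.9059; Cpl = (μ̂ − LSL) / (3σ̂) = (220.3 − 196.0) / (3 × 6.439) = 1.2580; Cpk = min(Cpu, Cpl) = 0.9059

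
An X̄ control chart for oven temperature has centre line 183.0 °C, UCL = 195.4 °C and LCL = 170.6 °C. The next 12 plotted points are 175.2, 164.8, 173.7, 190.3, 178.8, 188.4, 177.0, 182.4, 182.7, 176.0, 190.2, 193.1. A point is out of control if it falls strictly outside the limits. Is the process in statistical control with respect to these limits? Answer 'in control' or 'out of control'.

Compare each point to [170.6, 195.4]: sample 2 = 164.8 < LCL.

out of control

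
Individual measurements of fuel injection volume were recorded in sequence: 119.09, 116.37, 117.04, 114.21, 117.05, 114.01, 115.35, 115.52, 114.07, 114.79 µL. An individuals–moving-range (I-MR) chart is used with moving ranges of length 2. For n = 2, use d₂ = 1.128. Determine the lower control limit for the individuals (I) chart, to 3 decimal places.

X̄ = (119.09 + 116.37 + 117.04 + 114.21 + 117.05 + 114.01 + 115.35 + 115.52 + 114.07 + 114.79) / 10 = 115.7500
Moving ranges: 2.72, 0.67, 2.83, 2.84, 3.04, 1.34, 0.17, 1.45, 0.72; M̄R̄ = 15.7800 / 9 = 1.7533
LCL = X̄ − 3·M̄R̄/d₂ = 115.7500 − 3 × 1.7533 / 1.128 = 111.0869

111.087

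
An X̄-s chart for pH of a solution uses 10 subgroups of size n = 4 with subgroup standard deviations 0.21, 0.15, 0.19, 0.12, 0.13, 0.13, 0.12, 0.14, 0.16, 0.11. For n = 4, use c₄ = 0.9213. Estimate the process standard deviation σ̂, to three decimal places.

s̄ = (0.21 + 0.15 + 0.19 + 0.12 + 0.13 + 0.13 + 0.12 + 0.14 + 0.16 + 0.11) / 10 = 0.1460
σ̂ = s̄ / c₄ = 0.1460 / 0.9213 = 0.1585

0.158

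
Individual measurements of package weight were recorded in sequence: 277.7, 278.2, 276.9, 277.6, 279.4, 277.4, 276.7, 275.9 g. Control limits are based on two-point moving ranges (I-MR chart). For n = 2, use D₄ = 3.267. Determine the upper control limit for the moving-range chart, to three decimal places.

Moving ranges: 0.5, 1.3, 0.7, 1.8, 2.0, 0.7, 0.8; M̄R̄ = 7.8000 / 7 = 1.1143
UCL_MR = D₄·M̄R̄ = 3.267 × 1.1143 = 3.6404

3.640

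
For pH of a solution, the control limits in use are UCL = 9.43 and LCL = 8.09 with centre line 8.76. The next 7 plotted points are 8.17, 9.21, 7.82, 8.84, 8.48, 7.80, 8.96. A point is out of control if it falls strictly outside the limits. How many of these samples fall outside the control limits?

Compare each point to [8.09, 9.43]: sample 3 = 7.82 < LCL; sample 6 = 7.80 < LCL.

2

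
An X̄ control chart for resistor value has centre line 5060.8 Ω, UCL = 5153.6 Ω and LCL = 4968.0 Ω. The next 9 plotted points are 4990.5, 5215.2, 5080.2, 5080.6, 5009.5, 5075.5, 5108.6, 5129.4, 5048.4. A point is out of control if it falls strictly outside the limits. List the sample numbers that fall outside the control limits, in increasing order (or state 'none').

2

Compare each point to [4968.0, 5153.6]: sample 2 = 5215.2 > UCL.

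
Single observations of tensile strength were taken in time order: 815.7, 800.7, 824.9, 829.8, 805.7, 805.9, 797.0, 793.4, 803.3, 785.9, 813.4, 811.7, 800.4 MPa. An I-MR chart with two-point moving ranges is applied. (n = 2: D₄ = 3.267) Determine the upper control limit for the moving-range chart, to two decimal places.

40.48

Moving ranges: 15.0, 24.2, 4.9, 24.1, 0.2, 8.9, 3.6, 9.9, 17.4, 27.5, 1.7, 11.3; M̄R̄ = 148.7000 / 12 = 12.3917
UCL_MR = D₄·M̄R̄ = 3.267 × 12.3917 = 40.4836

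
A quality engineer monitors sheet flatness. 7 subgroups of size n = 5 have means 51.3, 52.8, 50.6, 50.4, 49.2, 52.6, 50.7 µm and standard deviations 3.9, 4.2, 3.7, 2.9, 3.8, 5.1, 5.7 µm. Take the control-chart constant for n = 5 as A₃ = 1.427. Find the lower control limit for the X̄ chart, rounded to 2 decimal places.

X̄̄ = (51.3 + 52.8 + 50.6 + 50.4 + 49.2 + 52.6 + 50.7) / 7 = 51.0857
s̄ = (3.9 + 4.2 + 3.7 + 2.9 + 3.8 + 5.1 + 5.7) / 7 = 4.1857
LCL = X̄̄ − A₃·s̄ = 51.0857 − 1.427 × 4.1857 = 45.1127

45.11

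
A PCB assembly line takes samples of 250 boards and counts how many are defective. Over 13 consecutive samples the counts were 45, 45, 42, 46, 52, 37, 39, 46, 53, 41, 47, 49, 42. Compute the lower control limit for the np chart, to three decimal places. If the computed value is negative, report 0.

p̄ = Σdᵢ / (k·n) = 584 / (13 × 250) = 0.17969
LCL = np̄ − 3·√(np̄(1−p̄)) = 44.9231 − 3 × 6.0705 = 26.7116

26.712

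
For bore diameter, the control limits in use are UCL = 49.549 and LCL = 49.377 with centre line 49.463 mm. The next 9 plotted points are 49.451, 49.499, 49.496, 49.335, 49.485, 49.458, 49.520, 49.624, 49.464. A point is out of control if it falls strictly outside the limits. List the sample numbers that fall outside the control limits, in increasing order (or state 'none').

4, 8

Compare each point to [49.377, 49.549]: sample 4 = 49.335 < LCL; sample 8 = 49.624 > UCL.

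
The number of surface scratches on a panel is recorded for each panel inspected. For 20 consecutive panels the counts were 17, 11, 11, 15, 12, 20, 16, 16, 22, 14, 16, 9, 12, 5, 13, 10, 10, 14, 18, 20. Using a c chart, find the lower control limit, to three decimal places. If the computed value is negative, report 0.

c̄ = (17 + 11 + 11 + 15 + 12 + 20 + 16 + 16 + 22 + 14 + 16 + 9 + 12 + 5 + 13 + 10 + 10 + 14 + 18 + 20) / 20 = 281 / 20 = 14.0500
LCL = c̄ − 3√c̄ = 14.0500 − 3 × 3.7483 = 2.8050

2.805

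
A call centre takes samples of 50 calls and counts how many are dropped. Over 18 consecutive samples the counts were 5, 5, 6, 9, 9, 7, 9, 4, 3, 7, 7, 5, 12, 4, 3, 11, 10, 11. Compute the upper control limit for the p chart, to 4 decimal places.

p̄ = Σdᵢ / (k·n) = 127 / (18 × 50) = 0.14111
UCL = p̄ + 3·√(p̄(1−p̄)/n) = 0.14111 + 3 × √(0.14111×0.85889/50) = 0.14111 + 3 × 0.04923 = 0.28881

0.2888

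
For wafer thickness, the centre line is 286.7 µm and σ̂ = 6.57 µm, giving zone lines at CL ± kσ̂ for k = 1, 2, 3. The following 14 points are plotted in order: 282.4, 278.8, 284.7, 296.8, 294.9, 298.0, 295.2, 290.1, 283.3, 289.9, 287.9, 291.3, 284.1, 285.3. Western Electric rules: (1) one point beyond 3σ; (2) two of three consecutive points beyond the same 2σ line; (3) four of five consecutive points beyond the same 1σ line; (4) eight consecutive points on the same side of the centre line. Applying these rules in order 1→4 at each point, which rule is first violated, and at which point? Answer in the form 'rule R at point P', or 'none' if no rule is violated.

Zone of each point (C = within 1σ̂, B = 1σ̂–2σ̂, A = 2σ̂–3σ̂, * = beyond 3σ̂; sign = side of CL): 1:-C, 2:-B, 3:-C, 4:+B, 5:+B, 6:+B, 7:+B, 8:+C, 9:-C, 10:+C, 11:+C, 12:+C, 13:-C, 14:-C
Rule 3 (four of five consecutive points beyond the same 1σ limit) is satisfied at point 7.

rule 3 at point 7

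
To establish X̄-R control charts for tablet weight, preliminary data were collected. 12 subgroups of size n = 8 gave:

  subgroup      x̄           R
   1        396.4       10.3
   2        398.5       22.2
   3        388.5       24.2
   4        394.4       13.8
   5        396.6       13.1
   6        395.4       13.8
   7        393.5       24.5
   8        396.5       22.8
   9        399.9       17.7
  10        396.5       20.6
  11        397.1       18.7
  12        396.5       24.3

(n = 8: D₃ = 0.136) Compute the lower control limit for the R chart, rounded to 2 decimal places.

R̄ = (10.3 + 22.2 + 24.2 + 13.8 + 13.1 + 13.8 + 24.5 + 22.8 + 17.7 + 20.6 + 18.7 + 24.3) / 12 = 226.0000 / 12 = 18.8333
LCL_R = D₃·R̄ = 0.136 × 18.8333 = 2.5613

2.56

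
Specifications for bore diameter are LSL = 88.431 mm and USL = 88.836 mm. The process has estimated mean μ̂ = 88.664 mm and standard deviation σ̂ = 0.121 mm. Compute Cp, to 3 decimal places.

0.558

Cp = (USL − LSL) / (6σ̂) = (88.836 − 88.431) / (6 × 0.121) = 0.4050 / 0.7260 = 0.5579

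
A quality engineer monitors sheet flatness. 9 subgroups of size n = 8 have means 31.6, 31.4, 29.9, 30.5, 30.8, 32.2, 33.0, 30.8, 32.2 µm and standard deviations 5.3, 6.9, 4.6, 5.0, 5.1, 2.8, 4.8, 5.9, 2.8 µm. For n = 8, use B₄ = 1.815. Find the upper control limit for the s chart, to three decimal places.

8.712

s̄ = (5.3 + 6.9 + 4.6 + 5.0 + 5.1 + 2.8 + 4.8 + 5.9 + 2.8) / 9 = 4.8000
UCL_s = B₄·s̄ = 1.815 × 4.8000 = 8.7120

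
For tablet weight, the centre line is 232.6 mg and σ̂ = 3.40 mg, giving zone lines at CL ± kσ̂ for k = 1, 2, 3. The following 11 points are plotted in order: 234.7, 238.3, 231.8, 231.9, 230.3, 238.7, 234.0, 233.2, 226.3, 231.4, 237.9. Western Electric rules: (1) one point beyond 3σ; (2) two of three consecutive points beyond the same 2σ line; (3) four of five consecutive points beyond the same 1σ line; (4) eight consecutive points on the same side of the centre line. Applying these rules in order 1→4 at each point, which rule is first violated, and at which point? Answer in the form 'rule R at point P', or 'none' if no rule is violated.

Zone of each point (C = within 1σ̂, B = 1σ̂–2σ̂, A = 2σ̂–3σ̂, * = beyond 3σ̂; sign = side of CL): 1:+C, 2:+B, 3:-C, 4:-C, 5:-C, 6:+B, 7:+C, 8:+C, 9:-B, 10:-C, 11:+B
No rule fires across all 11 points.

none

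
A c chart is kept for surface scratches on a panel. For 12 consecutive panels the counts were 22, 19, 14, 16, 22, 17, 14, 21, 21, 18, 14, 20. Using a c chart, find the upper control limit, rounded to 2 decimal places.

c̄ = (22 + 19 + 14 + 16 + 22 + 17 + 14 + 21 + 21 + 18 + 14 + 20) / 12 = 218 / 12 = 18.1667
UCL = c̄ + 3√c̄ = 18.1667 + 3 × √18.1667 = 18.1667 + 3 × 4.2622 = 30.9534

30.95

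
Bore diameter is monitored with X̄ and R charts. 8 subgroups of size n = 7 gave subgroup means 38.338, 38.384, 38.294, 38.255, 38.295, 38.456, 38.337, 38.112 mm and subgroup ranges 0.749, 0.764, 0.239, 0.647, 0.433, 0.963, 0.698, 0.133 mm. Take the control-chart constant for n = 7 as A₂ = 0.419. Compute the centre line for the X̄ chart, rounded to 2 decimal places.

X̄̄ = (38.338 + 38.384 + 38.294 + 38.255 + 38.295 + 38.456 + 38.337 + 38.112) / 8 = 306.4710 / 8 = 38.3089
CL = X̄̄ = 38.3089

38.31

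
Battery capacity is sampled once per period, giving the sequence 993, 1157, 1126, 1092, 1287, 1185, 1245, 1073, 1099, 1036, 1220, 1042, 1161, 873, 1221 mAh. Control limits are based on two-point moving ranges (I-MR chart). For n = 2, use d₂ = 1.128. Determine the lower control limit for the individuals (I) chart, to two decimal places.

747.57

X̄ = (993 + 1157 + 1126 + 1092 + 1287 + 1185 + 1245 + 1073 + 1099 + 1036 + 1220 + 1042 + 1161 + 873 + 1221) / 15 = 1120.6667
Moving ranges: 164, 31, 34, 195, 102, 60, 172, 26, 63, 184, 178, 119, 288, 348; M̄R̄ = 1964.0000 / 14 = 140.2857
LCL = X̄ − 3·M̄R̄/d₂ = 1120.6667 − 3 × 140.2857 / 1.128 = 747.5664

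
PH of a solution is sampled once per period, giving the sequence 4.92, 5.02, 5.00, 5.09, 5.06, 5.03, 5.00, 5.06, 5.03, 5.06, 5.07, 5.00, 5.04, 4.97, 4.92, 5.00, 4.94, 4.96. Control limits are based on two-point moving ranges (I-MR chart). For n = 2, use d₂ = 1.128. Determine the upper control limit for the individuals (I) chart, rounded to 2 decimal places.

X̄ = (4.92 + 5.02 + 5.00 + 5.09 + 5.06 + 5.03 + 5.00 + 5.06 + 5.03 + 5.06 + 5.07 + 5.00 + 5.04 + 4.97 + 4.92 + 5.00 + 4.94 + 4.96) / 18 = 5.0094
Moving ranges: 0.10, 0.02, 0.09, 0.03, 0.03, 0.03, 0.06, 0.03, 0.03, 0.01, 0.07, 0.04, 0.07, 0.05, 0.08, 0.06, 0.02; M̄R̄ = 0.8200 / 17 = 0.0482
UCL = X̄ + 3·M̄R̄/d₂ = 5.0094 + 3 × 0.0482 / 1.128 = 5.1377

5.14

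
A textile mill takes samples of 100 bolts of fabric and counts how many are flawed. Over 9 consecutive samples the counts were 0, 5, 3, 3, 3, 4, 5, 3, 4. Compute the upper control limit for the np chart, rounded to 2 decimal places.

p̄ = Σdᵢ / (k·n) = 30 / (9 × 100) = 0.03333
UCL = np̄ + 3·√(np̄(1−p̄)) = 3.3333 + 3 × √(3.3333×0.96667) = 3.3333 + 3 × 1.7951 = 8.7185

8.72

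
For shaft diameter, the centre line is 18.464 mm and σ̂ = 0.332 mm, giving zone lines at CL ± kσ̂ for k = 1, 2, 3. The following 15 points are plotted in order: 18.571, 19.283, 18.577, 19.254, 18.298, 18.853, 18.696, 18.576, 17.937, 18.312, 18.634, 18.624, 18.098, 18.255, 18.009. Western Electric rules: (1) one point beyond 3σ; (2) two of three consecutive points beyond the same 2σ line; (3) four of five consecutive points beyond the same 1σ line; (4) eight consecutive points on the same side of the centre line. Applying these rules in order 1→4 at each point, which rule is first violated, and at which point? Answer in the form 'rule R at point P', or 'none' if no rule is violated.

rule 2 at point 4

Zone of each point (C = within 1σ̂, B = 1σ̂–2σ̂, A = 2σ̂–3σ̂, * = beyond 3σ̂; sign = side of CL): 1:+C, 2:+A, 3:+C, 4:+A, 5:-C, 6:+B, 7:+C, 8:+C, 9:-B, 10:-C, 11:+C, 12:+C, 13:-B, 14:-C, 15:-B
Rule 2 (two of three consecutive points beyond the same 2σ limit) is satisfied at point 4.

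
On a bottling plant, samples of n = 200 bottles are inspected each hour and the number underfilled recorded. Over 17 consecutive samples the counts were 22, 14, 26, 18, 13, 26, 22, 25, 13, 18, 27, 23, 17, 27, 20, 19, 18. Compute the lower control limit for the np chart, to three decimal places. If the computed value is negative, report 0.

p̄ = Σdᵢ / (k·n) = 348 / (17 × 200) = 0.10235
LCL = np̄ − 3·√(np̄(1−p̄)) = 20.4706 − 3 × 4.2866 = 7.6106

7.611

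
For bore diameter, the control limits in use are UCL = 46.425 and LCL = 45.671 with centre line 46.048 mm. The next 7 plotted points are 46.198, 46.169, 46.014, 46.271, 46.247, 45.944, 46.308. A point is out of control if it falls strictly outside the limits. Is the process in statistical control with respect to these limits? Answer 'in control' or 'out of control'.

in control

All 7 points lie within [45.671, 46.425].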